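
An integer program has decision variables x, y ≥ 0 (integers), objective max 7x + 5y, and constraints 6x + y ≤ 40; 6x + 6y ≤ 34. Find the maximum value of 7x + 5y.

(x,y)=(5,0): 6·5+1·0=30≤40, 6·5+6·0=30≤34, objective 35.
(x,y)=(4,1): 6·4+1·1=25≤40, 6·4+6·1=30≤34, objective 33.
(x,y)=(4,0): 6·4+1·0=24≤40, 6·4+6·0=24≤34, objective 28.
No feasible integer point exceeds 35.

35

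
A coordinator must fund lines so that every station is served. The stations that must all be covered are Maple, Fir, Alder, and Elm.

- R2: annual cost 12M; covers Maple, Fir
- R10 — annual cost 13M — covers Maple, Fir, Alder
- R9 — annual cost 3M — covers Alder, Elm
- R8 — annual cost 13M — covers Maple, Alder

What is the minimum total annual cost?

15

Choose R2 and R9: together they cover Maple, Fir, Alder, Elm — every station.
Total annual cost: 12 + 3 = 15.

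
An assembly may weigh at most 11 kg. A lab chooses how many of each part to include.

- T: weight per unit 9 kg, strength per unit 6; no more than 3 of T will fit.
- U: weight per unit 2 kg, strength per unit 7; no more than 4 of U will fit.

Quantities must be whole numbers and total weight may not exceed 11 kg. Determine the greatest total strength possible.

28

This is a bounded integer knapsack.
4×U: weight 8 ≤ 11, strength 4·7 = 28.
3×U: weight 6 ≤ 11, strength 3·7 = 21.
Best is 28.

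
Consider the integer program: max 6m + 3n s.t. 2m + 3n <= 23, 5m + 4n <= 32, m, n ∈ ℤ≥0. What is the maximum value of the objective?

36

(m,n)=(6,0): 2·6+3·0=12≤23, 5·6+4·0=30≤32, objective 36.
(m,n)=(5,1): 2·5+3·1=13≤23, 5·5+4·1=29≤32, objective 33.
(m,n)=(5,0): 2·5+3·0=10≤23, 5·5+4·0=25≤32, objective 30.
The best lattice point is (6,0), giving 36.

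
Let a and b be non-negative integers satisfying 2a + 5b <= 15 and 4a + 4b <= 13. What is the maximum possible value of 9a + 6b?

Relaxing integrality, the LP optimum is 29.25 at (a,b) = (3.25, 0), which is not an integer point.
(a,b)=(3,0): 2·3+5·0=6≤15, 4·3+4·0=12≤13, objective 27.
(a,b)=(2,1): 2·2+5·1=9≤15, 4·2+4·1=12≤13, objective 24.
(a,b)=(2,0): 2·2+5·0=4≤15, 4·2+4·0=8≤13, objective 18.
No feasible integer point exceeds 27.

27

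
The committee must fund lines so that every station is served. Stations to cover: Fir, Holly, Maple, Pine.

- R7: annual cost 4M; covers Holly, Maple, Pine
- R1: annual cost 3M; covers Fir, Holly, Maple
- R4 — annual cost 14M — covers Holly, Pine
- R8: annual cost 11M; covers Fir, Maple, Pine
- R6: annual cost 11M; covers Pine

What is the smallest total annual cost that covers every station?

Choose R7 and R1: together they cover Fir, Holly, Maple, Pine — every station.
Total annual cost: 4 + 3 = 7.
No cover costs less than 7.

7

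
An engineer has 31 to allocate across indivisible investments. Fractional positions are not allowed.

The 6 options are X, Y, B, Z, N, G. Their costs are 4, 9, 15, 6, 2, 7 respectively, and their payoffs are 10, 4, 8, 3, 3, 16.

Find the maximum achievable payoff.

37

Allowing fractional choices, the relaxed optimum would be about 38.5, but investments are indivisible.
X + B + N + G: cost 4 + 15 + 2 + 7 = 28 ≤ 31, payoff 10 + 8 + 3 + 16 = 37.
X + B + G: cost 4 + 15 + 7 = 26 ≤ 31, payoff 10 + 8 + 16 = 34.
X + Y + Z + N + G: cost 4 + 9 + 6 + 2 + 7 = 28 ≤ 31, payoff 10 + 4 + 3 + 3 + 16 = 36.
Best is X, B, N, and G with total payoff 37.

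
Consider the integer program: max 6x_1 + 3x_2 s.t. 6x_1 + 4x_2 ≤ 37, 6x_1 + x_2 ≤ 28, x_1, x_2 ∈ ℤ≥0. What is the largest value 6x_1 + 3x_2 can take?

33

(x_1,x_2)=(4,3): 6·4+4·3=36≤37, 6·4+1·3=27≤28, objective 33.
(x_1,x_2)=(3,4): 6·3+4·4=34≤37, 6·3+1·4=22≤28, objective 30.
(x_1,x_2)=(4,2): 6·4+4·2=32≤37, 6·4+1·2=26≤28, objective 30.
Maximum is 33 at (x_1,x_2)=(4,3).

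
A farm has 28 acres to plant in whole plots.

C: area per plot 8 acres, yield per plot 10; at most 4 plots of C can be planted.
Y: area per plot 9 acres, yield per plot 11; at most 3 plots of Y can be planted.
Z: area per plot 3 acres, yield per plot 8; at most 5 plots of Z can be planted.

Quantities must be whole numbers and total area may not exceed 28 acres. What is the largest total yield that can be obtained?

This is a bounded integer knapsack.
2×C and 4×Z: area 28 ≤ 28, yield 2·10 + 4·8 = 52.
1×Y and 5×Z: area 24 ≤ 28, yield 1·11 + 5·8 = 51.
Best is 52.

52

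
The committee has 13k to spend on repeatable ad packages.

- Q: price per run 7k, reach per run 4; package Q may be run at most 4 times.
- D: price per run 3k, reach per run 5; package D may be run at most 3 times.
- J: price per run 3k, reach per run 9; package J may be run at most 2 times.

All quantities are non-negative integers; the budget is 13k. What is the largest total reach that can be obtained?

This is a bounded integer knapsack.
Take 2×D and 2×J: price 12 ≤ 13, reach 2·5 + 2·9 = 28.
J has the best ratio (9/3) and is taken to its limit of 2; remaining capacity is filled optimally with the others.

28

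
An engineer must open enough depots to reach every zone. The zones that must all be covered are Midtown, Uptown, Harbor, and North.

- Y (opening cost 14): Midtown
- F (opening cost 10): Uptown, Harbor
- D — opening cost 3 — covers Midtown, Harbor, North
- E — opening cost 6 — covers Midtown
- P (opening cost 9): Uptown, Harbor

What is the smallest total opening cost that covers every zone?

This is an integer covering problem.
Choose D and P: together they cover Midtown, Uptown, Harbor, North — every zone.
Total opening cost: 3 + 9 = 12.
No cover costs less than 12.

12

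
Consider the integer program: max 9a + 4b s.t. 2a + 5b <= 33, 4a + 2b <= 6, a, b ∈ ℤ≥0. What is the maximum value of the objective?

13

Relaxing integrality, the LP optimum is 13.50 at (a,b) = (1.5, 0), which is not an integer point.
(a,b)=(1,1): 2·1+5·1=7≤33, 4·1+2·1=6≤6, objective 13.
(a,b)=(1,0): 2·1+5·0=2≤33, 4·1+2·0=4≤6, objective 9.
(a,b)=(0,2): 2·0+5·2=10≤33, 4·0+2·2=4≤6, objective 8.
The best lattice point is (1,1), giving 13.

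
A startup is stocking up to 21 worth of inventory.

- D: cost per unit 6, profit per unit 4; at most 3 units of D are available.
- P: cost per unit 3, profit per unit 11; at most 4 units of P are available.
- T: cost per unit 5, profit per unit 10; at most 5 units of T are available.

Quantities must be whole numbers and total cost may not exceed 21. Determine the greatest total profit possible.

P has the best ratio (11/3); taking only P gives at most 4×11 = 44 (stopped by the supply cap of 4).
Mixing does better — 4×P and 1×T: cost 17 ≤ 21, profit 4·11 + 1·10 = 54.

54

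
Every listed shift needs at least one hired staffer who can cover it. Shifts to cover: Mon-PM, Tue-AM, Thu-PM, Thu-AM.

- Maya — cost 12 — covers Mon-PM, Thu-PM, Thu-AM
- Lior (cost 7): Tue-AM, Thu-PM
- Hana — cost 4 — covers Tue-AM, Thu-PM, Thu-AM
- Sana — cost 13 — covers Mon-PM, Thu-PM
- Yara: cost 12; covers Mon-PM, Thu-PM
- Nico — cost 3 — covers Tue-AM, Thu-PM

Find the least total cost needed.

15

This is a weighted set-cover instance.
Choose Maya and Nico: together they cover Mon-PM, Tue-AM, Thu-PM, Thu-AM — every shift.
Total cost: 12 + 3 = 15.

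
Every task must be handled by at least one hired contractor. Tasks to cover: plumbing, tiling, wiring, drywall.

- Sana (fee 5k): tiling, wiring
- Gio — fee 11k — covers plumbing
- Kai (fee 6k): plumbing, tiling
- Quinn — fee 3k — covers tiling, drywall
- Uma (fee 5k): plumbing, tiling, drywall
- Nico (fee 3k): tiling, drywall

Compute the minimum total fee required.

The greedy cost-per-new-task heuristic would pick Quinn, Sana, and Uma for 13, but a cheaper cover exists.
Choose Sana and Uma: together they cover plumbing, tiling, wiring, drywall — every task.
Total fee: 5 + 5 = 10.
No cover costs less than 10.

10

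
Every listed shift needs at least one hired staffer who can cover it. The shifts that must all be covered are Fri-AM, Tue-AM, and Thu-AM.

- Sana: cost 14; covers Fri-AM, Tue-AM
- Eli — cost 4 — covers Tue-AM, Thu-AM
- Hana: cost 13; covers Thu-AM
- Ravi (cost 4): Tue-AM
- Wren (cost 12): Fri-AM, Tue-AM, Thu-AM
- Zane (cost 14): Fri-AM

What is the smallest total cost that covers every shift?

12

The greedy cost-per-new-shift heuristic would pick Eli and Wren for 16, but a cheaper cover exists.
Wren alone covers Fri-AM, Tue-AM, Thu-AM — every shift.
Total cost: 12.
No cover costs less than 12.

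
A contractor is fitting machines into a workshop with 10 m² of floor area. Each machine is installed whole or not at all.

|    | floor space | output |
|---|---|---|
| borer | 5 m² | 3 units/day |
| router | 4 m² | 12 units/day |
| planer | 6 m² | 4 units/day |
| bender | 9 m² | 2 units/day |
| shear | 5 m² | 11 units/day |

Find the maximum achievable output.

Allowing fractional choices, the relaxed optimum would be about 23.7, but machines are indivisible.
router + planer: floor space 4 + 6 = 10 ≤ 10, output 12 + 4 = 16.
router + shear: floor space 4 + 5 = 9 ≤ 10, output 12 + 11 = 23.
borer + router: floor space 5 + 4 = 9 ≤ 10, output 3 + 12 = 15.
Best is router and shear with total output 23.

23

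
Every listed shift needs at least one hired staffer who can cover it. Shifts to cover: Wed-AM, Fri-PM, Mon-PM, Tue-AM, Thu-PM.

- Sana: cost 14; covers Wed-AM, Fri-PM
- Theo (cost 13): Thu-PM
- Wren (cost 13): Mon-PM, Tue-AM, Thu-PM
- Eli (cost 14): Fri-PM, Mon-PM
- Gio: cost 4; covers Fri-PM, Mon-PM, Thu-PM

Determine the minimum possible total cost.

27

The greedy cost-per-new-shift heuristic would pick Gio, Wren, and Sana for 31, but a cheaper cover exists.
Choose Sana and Wren: together they cover Wed-AM, Fri-PM, Mon-PM, Tue-AM, Thu-PM — every shift.
Total cost: 14 + 13 = 27.
No cover costs less than 27.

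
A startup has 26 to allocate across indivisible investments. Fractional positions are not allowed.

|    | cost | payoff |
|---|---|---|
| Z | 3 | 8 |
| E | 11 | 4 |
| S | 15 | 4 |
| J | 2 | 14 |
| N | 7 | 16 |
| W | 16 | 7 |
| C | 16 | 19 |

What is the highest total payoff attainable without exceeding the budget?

49

Z + N + C: cost 3 + 7 + 16 = 26 ≤ 26, payoff 8 + 16 + 19 = 43.
Z + E + J + N: cost 3 + 11 + 2 + 7 = 23 ≤ 26, payoff 8 + 4 + 14 + 16 = 42.
J + N + C: cost 2 + 7 + 16 = 25 ≤ 26, payoff 14 + 16 + 19 = 49.
Best is J, N, and C with total payoff 49.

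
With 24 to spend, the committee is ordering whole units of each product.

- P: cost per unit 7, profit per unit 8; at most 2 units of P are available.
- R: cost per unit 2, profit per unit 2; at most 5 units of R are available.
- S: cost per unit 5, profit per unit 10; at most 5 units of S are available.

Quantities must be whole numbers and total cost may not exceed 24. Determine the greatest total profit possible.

44

2×R and 4×S: cost 24 ≤ 24, profit 2·2 + 4·10 = 44.
1×R and 4×S: cost 22 ≤ 24, profit 1·2 + 4·10 = 42.
Best is 44.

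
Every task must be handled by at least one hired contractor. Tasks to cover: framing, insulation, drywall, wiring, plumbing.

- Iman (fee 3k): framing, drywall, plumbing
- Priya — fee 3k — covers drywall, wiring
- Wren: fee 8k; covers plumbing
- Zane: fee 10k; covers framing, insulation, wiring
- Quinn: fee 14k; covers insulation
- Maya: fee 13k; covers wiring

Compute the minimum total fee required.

13

The greedy cost-per-new-task heuristic would pick Iman, Priya, and Zane for 16, but a cheaper cover exists.
Choose Iman and Zane: together they cover framing, insulation, drywall, wiring, plumbing — every task.
Total fee: 3 + 10 = 13.
No cover costs less than 13.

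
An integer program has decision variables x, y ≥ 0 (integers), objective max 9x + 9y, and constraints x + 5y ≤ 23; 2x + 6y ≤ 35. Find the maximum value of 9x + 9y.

153

Relaxing integrality, the LP optimum is 157.50 at (x,y) = (17.5, 0), which is not an integer point.
(x,y)=(17,0): 1·17+5·0=17≤23, 2·17+6·0=34≤35, objective 153.
(x,y)=(16,0): 1·16+5·0=16≤23, 2·16+6·0=32≤35, objective 144.
No feasible integer point exceeds 153.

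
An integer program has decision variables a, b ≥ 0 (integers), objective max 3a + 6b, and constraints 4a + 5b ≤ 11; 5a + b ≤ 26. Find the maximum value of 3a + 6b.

(a,b)=(0,2): 4·0+5·2=10≤11, 5·0+1·2=2≤26, objective 12.
(a,b)=(1,1): 4·1+5·1=9≤11, 5·1+1·1=6≤26, objective 9.
No feasible integer point exceeds 12.

12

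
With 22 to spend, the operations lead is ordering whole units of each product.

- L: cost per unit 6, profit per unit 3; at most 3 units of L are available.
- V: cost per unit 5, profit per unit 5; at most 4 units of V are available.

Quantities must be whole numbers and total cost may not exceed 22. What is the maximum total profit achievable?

Take 4×V: cost 20 ≤ 22, profit 4·5 = 20.
V has the best ratio (5/5) and is taken to its limit of 4; remaining capacity is filled optimally with the others.

20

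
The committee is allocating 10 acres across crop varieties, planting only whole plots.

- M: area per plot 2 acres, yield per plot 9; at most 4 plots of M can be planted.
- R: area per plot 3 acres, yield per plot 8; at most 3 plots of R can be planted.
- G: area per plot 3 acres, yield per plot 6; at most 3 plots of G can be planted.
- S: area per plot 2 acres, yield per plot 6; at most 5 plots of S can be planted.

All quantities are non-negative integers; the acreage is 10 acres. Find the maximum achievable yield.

42

Take 4×M and 1×S: area 10 ≤ 10, yield 4·9 + 1·6 = 42.
M has the best ratio (9/2) and is taken to its limit of 4; remaining capacity is filled optimally with the others.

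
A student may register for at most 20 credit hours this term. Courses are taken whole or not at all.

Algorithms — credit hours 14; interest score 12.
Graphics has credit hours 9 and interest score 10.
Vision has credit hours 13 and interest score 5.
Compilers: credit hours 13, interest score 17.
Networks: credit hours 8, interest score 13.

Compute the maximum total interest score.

This is a 0-1 knapsack instance.
Allowing fractional choices, the relaxed optimum would be about 28.7, but courses are indivisible.
Compilers: credit hours 13 ≤ 20, interest score 17.
Graphics + Networks: credit hours 9 + 8 = 17 ≤ 20, interest score 10 + 13 = 23.
Best is Graphics and Networks with total interest score 23.

23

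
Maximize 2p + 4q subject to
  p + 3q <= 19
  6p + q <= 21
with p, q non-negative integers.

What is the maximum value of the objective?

26

Relaxing integrality, the LP optimum is 27.06 at (p,q) = (2.59, 5.47), which is not an integer point.
(p,q)=(1,6): 1·1+3·6=19≤19, 6·1+1·6=12≤21, objective 26.
(p,q)=(0,6): 1·0+3·6=18≤19, 6·0+1·6=6≤21, objective 24.
(p,q)=(2,5): 1·2+3·5=17≤19, 6·2+1·5=17≤21, objective 24.
Maximum is 26 at (p,q)=(1,6).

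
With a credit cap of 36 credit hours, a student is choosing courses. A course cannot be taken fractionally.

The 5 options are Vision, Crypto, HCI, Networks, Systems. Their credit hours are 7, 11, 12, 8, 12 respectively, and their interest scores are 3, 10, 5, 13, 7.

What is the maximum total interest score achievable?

30

Allowing fractional choices, the relaxed optimum would be about 32.1, but courses are indivisible.
Crypto + HCI + Networks: credit hours 11 + 12 + 8 = 31 ≤ 36, interest score 10 + 5 + 13 = 28.
Crypto + Networks + Systems: credit hours 11 + 8 + 12 = 31 ≤ 36, interest score 10 + 13 + 7 = 30.
Vision + Crypto + Networks: credit hours 7 + 11 + 8 = 26 ≤ 36, interest score 3 + 10 + 13 = 26.
Best is Crypto, Networks, and Systems with total interest score 30.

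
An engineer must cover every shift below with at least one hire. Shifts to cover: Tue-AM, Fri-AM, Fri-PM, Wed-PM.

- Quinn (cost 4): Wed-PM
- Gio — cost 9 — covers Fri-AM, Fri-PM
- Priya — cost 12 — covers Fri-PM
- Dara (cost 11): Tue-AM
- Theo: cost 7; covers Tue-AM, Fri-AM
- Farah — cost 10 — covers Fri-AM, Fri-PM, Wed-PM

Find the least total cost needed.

17

Choose Theo and Farah: together they cover Tue-AM, Fri-AM, Fri-PM, Wed-PM — every shift.
Total cost: 7 + 10 = 17.
No cover costs less than 17.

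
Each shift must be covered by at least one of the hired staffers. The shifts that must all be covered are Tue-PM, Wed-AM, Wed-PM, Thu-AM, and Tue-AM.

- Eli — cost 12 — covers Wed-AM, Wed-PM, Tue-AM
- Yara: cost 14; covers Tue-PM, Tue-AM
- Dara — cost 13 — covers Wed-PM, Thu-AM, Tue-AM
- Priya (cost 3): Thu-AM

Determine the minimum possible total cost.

29

This is an integer covering problem.
Choose Eli, Yara, and Priya: together they cover Tue-PM, Wed-AM, Wed-PM, Thu-AM, Tue-AM — every shift.
Total cost: 12 + 14 + 3 = 29.
No cover costs less than 29.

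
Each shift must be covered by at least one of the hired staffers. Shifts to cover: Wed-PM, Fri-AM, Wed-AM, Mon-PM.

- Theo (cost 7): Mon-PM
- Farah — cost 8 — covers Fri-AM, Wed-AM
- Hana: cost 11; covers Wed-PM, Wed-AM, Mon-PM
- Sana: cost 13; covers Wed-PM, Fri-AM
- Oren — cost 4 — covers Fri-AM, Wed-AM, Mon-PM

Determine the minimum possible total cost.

Choose Hana and Oren: together they cover Wed-PM, Fri-AM, Wed-AM, Mon-PM — every shift.
Total cost: 11 + 4 = 15.
No cover costs less than 15.

15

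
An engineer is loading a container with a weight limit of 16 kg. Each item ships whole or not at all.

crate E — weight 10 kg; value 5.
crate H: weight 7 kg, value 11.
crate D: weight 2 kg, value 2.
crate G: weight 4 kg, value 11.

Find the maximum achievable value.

Allowing fractional choices, the relaxed optimum would be about 25.5, but items are indivisible.
crate H + crate D + crate G: weight 7 + 2 + 4 = 13 ≤ 16, value 11 + 2 + 11 = 24.
crate E + crate D + crate G: weight 10 + 2 + 4 = 16 ≤ 16, value 5 + 2 + 11 = 18.
crate H + crate G: weight 7 + 4 = 11 ≤ 16, value 11 + 11 = 22.
Best is crate H, crate D, and crate G with total value 24.

24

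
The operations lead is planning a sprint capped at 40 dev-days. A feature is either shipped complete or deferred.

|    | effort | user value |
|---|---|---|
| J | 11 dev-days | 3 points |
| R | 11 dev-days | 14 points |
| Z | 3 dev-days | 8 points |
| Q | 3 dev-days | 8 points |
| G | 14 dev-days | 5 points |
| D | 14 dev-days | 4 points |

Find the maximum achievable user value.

35

This is a 0-1 knapsack instance.
Take R, Z, Q, and G: effort 11 + 3 + 3 + 14 = 31 ≤ 40, user value 14 + 8 + 8 + 5 = 35.
No other feasible combination does better.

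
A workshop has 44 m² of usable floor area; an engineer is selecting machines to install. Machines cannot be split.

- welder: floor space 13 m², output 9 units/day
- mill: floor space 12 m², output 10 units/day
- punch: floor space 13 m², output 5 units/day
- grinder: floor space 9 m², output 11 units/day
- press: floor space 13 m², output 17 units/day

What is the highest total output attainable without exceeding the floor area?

38

This is an integer program with binary decision variables.
Take mill, grinder, and press: floor space 12 + 9 + 13 = 34 ≤ 44, output 10 + 11 + 17 = 38.
No other feasible combination does better.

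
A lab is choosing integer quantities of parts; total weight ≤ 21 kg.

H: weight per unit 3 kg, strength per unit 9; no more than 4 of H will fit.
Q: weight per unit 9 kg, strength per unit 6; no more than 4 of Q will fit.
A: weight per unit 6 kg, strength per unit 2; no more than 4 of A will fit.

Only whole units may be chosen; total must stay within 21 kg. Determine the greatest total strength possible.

42

4×H and 1×A: weight 18 ≤ 21, strength 4·9 + 1·2 = 38.
4×H and 1×Q: weight 21 ≤ 21, strength 4·9 + 1·6 = 42.
Best is 42.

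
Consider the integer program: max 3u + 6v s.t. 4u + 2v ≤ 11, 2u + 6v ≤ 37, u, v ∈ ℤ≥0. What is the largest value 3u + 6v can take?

The continuous relaxation peaks at (0, 5.5) with value 33.00; rounding to a feasible lattice point costs some objective.
(u,v)=(0,5): 4·0+2·5=10≤11, 2·0+6·5=30≤37, objective 30.
(u,v)=(0,4): 4·0+2·4=8≤11, 2·0+6·4=24≤37, objective 24.
Maximum is 30 at (u,v)=(0,5).

30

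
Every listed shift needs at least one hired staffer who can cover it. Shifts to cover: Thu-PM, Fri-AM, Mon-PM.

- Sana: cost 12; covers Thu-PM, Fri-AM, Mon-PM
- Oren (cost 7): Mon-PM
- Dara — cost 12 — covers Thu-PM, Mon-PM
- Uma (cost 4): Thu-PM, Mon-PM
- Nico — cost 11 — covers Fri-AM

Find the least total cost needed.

The greedy cost-per-new-shift heuristic would pick Uma and Nico for 15, but a cheaper cover exists.
Sana alone covers Thu-PM, Fri-AM, Mon-PM — every shift.
Total cost: 12.
No cover costs less than 12.

12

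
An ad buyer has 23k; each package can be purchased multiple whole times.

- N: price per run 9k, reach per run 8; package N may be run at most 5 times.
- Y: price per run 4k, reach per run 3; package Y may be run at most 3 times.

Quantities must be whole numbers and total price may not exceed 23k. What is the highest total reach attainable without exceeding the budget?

19

This is a bounded integer knapsack.
1×N and 3×Y: price 21 ≤ 23, reach 1·8 + 3·3 = 17.
2×N and 1×Y: price 22 ≤ 23, reach 2·8 + 1·3 = 19.
Best is 19.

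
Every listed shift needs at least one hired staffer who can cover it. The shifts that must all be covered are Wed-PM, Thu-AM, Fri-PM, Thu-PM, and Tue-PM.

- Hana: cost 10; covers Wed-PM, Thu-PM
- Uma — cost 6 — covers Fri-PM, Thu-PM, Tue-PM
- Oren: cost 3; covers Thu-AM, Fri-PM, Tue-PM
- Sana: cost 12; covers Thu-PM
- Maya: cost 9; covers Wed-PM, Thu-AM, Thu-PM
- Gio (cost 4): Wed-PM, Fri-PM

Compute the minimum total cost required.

This is a weighted set-cover instance.
The greedy cost-per-new-shift heuristic would pick Oren, Gio, and Uma for 13, but a cheaper cover exists.
Choose Oren and Maya: together they cover Wed-PM, Thu-AM, Fri-PM, Thu-PM, Tue-PM — every shift.
Total cost: 3 + 9 = 12.
No cover costs less than 12.

12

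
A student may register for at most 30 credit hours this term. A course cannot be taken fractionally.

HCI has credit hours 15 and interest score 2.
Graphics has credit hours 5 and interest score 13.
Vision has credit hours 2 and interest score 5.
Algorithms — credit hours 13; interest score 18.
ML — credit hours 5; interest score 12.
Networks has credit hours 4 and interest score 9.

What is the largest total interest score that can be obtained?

Treat it as a binary knapsack problem.
Take Graphics, Vision, Algorithms, ML, and Networks: credit hours 5 + 2 + 13 + 5 + 4 = 29 ≤ 30, interest score 13 + 5 + 18 + 12 + 9 = 57.
No other feasible combination does better.

57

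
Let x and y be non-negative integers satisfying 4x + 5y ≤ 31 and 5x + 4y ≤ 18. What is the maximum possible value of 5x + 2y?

Relaxing integrality, the LP optimum is 18.00 at (x,y) = (3.6, 0), which is not an integer point.
(x,y)=(3,0): 4·3+5·0=12≤31, 5·3+4·0=15≤18, objective 15.
(x,y)=(2,1): 4·2+5·1=13≤31, 5·2+4·1=14≤18, objective 12.
The best lattice point is (3,0), giving 15.

15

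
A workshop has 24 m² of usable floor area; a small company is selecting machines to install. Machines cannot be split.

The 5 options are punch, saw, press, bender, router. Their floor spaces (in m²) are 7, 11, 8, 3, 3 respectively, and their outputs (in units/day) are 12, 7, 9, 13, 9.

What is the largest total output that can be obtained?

43

punch + press + bender + router: floor space 7 + 8 + 3 + 3 = 21 ≤ 24, output 12 + 9 + 13 + 9 = 43.
punch + bender + router: floor space 7 + 3 + 3 = 13 ≤ 24, output 12 + 13 + 9 = 34.
punch + saw + bender + router: floor space 7 + 11 + 3 + 3 = 24 ≤ 24, output 12 + 7 + 13 + 9 = 41.
Best is punch, press, bender, and router with total output 43.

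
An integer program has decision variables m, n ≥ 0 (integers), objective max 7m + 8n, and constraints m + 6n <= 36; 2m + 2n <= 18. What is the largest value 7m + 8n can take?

(m,n)=(4,5) is feasible, giving 68.
(m,n)=(5,4) is feasible, giving 67.
(m,n)=(3,5) is feasible, giving 61.
The best lattice point is (4,5), giving 68.

68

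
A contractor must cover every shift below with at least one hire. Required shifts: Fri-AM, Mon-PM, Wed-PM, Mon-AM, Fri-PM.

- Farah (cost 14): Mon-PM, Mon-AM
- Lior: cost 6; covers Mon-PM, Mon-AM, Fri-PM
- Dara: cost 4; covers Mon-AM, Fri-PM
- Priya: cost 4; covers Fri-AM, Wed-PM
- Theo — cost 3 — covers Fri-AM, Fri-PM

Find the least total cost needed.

10

The greedy cost-per-new-shift heuristic would pick Theo, Lior, and Priya for 13, but a cheaper cover exists.
Choose Lior and Priya: together they cover Fri-AM, Mon-PM, Wed-PM, Mon-AM, Fri-PM — every shift.
Total cost: 6 + 4 = 10.
No cover costs less than 10.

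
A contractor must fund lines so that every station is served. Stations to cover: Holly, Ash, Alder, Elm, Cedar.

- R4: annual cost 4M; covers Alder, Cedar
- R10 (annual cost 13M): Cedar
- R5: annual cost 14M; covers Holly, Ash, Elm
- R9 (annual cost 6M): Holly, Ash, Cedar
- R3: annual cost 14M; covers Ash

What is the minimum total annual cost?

18

Choose R4 and R5: together they cover Holly, Ash, Alder, Elm, Cedar — every station.
Total annual cost: 4 + 14 = 18.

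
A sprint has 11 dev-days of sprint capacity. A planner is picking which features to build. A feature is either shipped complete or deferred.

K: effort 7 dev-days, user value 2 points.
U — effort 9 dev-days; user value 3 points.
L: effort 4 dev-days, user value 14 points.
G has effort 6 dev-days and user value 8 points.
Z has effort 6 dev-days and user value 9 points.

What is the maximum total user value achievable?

Treat it as a binary knapsack problem.
Take L and Z: effort 4 + 6 = 10 ≤ 11, user value 14 + 9 = 23.
No other feasible combination does better.

23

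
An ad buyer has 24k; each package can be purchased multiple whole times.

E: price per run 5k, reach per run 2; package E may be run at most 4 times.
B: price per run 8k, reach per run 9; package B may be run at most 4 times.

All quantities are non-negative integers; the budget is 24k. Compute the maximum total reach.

27

This is a bounded integer knapsack.
1×E and 2×B: price 21 ≤ 24, reach 1·2 + 2·9 = 20.
3×B: price 24 ≤ 24, reach 3·9 = 27.
Best is 27.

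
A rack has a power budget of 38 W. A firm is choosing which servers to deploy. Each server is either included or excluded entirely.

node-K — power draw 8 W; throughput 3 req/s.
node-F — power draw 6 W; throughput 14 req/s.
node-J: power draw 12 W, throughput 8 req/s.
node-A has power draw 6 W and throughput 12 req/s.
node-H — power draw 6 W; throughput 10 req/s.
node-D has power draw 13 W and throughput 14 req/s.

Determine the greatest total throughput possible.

node-F + node-A + node-H + node-D: power draw 6 + 6 + 6 + 13 = 31 ≤ 38, throughput 14 + 12 + 10 + 14 = 50.
node-F + node-J + node-A + node-D: power draw 6 + 12 + 6 + 13 = 37 ≤ 38, throughput 14 + 8 + 12 + 14 = 48.
node-K + node-F + node-J + node-A + node-H: power draw 8 + 6 + 12 + 6 + 6 = 38 ≤ 38, throughput 3 + 14 + 8 + 12 + 10 = 47.
Best is node-F, node-A, node-H, and node-D with total throughput 50.

50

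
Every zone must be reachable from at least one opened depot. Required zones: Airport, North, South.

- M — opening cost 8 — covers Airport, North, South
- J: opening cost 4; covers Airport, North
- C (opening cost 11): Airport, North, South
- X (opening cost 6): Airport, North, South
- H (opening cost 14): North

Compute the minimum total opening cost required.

6

X alone covers Airport, North, South — every zone.
Total opening cost: 6.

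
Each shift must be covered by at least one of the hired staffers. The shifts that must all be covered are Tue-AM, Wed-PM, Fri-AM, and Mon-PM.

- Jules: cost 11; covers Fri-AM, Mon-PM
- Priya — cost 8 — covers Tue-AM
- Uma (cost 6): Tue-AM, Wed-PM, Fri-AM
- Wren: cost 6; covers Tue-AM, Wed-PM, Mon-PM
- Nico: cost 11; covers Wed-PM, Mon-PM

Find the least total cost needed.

This is an integer covering problem.
Choose Uma and Wren: together they cover Tue-AM, Wed-PM, Fri-AM, Mon-PM — every shift.
Total cost: 6 + 6 = 12.
No cover costs less than 12.

12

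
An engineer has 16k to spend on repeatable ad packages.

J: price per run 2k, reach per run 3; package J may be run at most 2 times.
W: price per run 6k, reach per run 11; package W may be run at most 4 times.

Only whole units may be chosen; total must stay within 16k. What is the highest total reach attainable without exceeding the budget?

28

This is a bounded integer knapsack.
Take 2×J and 2×W: price 16 ≤ 16, reach 2·3 + 2·11 = 28.
No other integer combination yields more.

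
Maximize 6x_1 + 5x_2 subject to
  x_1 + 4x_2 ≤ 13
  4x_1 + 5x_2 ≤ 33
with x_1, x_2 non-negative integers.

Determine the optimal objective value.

48

(x_1,x_2)=(8,0): 1·8+4·0=8≤13, 4·8+5·0=32≤33, objective 48.
(x_1,x_2)=(7,1): 1·7+4·1=11≤13, 4·7+5·1=33≤33, objective 47.
(x_1,x_2)=(7,0): 1·7+4·0=7≤13, 4·7+5·0=28≤33, objective 42.
The best lattice point is (8,0), giving 48.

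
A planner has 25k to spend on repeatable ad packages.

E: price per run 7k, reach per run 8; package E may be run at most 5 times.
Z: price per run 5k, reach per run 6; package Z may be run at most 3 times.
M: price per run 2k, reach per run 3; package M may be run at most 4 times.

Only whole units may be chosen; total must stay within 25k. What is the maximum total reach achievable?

32

M has the best ratio (3/2); taking only M gives at most 4×3 = 12 (stopped by the supply cap of 4).
Mixing does better — 1×E, 2×Z, and 4×M: price 25 ≤ 25, reach 1·8 + 2·6 + 4·3 = 32.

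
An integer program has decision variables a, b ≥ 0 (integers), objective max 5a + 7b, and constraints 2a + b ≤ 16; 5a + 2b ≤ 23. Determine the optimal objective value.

77

Relaxing integrality, the LP optimum is 80.50 at (a,b) = (0, 11.5), which is not an integer point.
(a,b)=(0,11): 2·0+1·11=11≤16, 5·0+2·11=22≤23, objective 77.
(a,b)=(0,10): 2·0+1·10=10≤16, 5·0+2·10=20≤23, objective 70.
Maximum is 77 at (a,b)=(0,11).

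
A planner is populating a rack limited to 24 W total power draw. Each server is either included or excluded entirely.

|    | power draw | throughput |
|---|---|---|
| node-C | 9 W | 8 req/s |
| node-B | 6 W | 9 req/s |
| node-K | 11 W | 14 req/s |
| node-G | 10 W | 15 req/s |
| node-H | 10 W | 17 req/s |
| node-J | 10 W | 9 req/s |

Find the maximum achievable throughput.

32

Treat it as a binary knapsack problem.
node-G + node-H: power draw 10 + 10 = 20 ≤ 24, throughput 15 + 17 = 32.
node-K + node-H: power draw 11 + 10 = 21 ≤ 24, throughput 14 + 17 = 31.
Best is node-G and node-H with total throughput 32.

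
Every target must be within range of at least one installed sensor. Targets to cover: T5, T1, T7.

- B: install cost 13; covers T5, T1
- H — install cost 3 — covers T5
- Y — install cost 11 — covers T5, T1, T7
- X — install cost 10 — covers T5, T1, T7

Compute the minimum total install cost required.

This is a weighted set-cover instance.
X alone covers T5, T1, T7 — every target.
Total install cost: 10.

10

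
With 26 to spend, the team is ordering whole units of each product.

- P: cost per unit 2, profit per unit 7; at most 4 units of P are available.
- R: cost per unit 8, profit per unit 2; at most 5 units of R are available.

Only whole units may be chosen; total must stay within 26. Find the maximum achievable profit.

32

Take 4×P and 2×R: cost 24 ≤ 26, profit 4·7 + 2·2 = 32.
P has the best ratio (7/2) and is taken to its limit of 4; remaining capacity is filled optimally with the others.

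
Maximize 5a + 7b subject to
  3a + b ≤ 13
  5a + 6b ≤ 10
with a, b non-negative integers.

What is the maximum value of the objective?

10

Relaxing integrality, the LP optimum is 11.67 at (a,b) = (0, 1.67), which is not an integer point.
(a,b)=(2,0): 3·2+1·0=6≤13, 5·2+6·0=10≤10, objective 10.
(a,b)=(0,1): 3·0+1·1=1≤13, 5·0+6·1=6≤10, objective 7.
(a,b)=(1,0): 3·1+1·0=3≤13, 5·1+6·0=5≤10, objective 5.
The best lattice point is (2,0), giving 10.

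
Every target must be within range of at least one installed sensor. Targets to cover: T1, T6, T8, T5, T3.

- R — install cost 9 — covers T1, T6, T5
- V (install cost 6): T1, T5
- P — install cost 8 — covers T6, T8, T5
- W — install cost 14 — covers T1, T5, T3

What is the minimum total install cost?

This is an integer covering problem.
The greedy cost-per-new-target heuristic would pick P, V, and W for 28, but a cheaper cover exists.
Choose P and W: together they cover T1, T6, T8, T5, T3 — every target.
Total install cost: 8 + 14 = 22.
No cover costs less than 22.

22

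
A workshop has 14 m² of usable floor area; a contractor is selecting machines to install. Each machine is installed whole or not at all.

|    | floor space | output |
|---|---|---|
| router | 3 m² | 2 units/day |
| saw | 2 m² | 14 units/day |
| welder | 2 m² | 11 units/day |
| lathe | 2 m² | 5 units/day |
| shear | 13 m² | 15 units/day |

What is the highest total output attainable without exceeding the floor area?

router + saw + welder + lathe: floor space 3 + 2 + 2 + 2 = 9 ≤ 14, output 2 + 14 + 11 + 5 = 32.
router + saw + welder: floor space 3 + 2 + 2 = 7 ≤ 14, output 2 + 14 + 11 = 27.
saw + welder + lathe: floor space 2 + 2 + 2 = 6 ≤ 14, output 14 + 11 + 5 = 30.
Best is router, saw, welder, and lathe with total output 32.

32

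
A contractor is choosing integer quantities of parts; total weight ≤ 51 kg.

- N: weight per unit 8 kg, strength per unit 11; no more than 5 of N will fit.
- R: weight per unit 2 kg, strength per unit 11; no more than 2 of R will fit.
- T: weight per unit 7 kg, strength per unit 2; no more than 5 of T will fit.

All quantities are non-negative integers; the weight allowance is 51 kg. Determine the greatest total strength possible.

79

5×N, 2×R, and 1×T: weight 51 ≤ 51, strength 5·11 + 2·11 + 1·2 = 79.
5×N and 2×R: weight 44 ≤ 51, strength 5·11 + 2·11 = 77.
Best is 79.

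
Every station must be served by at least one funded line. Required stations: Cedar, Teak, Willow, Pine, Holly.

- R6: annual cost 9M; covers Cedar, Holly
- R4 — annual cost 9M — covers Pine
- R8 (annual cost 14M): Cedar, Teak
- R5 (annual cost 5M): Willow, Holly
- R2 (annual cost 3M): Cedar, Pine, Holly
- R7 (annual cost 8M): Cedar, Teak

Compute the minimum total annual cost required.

16

Choose R5, R2, and R7: together they cover Cedar, Teak, Willow, Pine, Holly — every station.
Total annual cost: 5 + 3 + 8 = 16.
No cover costs less than 16.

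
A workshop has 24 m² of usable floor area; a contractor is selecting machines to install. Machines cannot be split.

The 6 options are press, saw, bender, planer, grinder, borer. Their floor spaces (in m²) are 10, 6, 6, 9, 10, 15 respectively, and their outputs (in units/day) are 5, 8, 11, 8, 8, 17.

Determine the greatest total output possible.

Allowing fractional choices, the relaxed optimum would be about 32.6, but machines are indivisible.
bender + borer: floor space 6 + 15 = 21 ≤ 24, output 11 + 17 = 28.
saw + bender + planer: floor space 6 + 6 + 9 = 21 ≤ 24, output 8 + 11 + 8 = 27.
saw + bender + grinder: floor space 6 + 6 + 10 = 22 ≤ 24, output 8 + 11 + 8 = 27.
Best is bender and borer with total output 28.

28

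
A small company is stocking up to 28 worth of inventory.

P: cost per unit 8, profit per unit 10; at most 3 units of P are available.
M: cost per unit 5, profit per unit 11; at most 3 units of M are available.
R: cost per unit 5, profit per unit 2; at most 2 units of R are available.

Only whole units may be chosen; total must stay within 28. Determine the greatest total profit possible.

M has the best ratio (11/5); taking only M gives at most 3×11 = 33 (stopped by the supply cap of 3).
Mixing does better — 1×P, 3×M, and 1×R: cost 28 ≤ 28, profit 1·10 + 3·11 + 1·2 = 45.

45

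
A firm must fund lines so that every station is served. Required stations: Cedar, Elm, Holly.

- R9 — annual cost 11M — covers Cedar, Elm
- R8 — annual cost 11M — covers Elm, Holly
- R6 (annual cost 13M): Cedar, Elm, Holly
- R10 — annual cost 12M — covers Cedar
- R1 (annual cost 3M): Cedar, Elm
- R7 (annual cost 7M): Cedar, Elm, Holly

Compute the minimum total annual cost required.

7

This is a weighted set-cover instance.
R7 alone covers Cedar, Elm, Holly — every station.
Total annual cost: 7.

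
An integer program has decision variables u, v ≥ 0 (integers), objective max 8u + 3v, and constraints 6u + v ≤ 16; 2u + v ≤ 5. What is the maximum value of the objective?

19

Relaxing integrality, the LP optimum is 20.00 at (u,v) = (2.5, 0), which is not an integer point.
(u,v)=(2,1) is feasible, giving 19.
(u,v)=(2,0) is feasible, giving 16.
(u,v)=(1,2) is feasible, giving 14.
No feasible integer point exceeds 19.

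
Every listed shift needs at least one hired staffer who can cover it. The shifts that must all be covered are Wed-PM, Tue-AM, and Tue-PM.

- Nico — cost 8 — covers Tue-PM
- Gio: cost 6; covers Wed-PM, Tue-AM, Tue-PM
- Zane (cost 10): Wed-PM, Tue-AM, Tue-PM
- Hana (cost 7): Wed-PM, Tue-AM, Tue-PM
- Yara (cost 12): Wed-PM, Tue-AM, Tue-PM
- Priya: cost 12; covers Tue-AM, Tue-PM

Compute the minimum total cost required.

6

This is a weighted set-cover instance.
Gio alone covers Wed-PM, Tue-AM, Tue-PM — every shift.
Total cost: 6.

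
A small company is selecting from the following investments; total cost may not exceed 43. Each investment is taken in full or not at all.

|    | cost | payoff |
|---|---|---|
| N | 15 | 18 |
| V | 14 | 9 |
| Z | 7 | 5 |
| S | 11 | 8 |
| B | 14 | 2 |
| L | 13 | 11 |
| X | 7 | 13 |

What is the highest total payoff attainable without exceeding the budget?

47

N + Z + L + X: cost 15 + 7 + 13 + 7 = 42 ≤ 43, payoff 18 + 5 + 11 + 13 = 47.
N + V + Z + X: cost 15 + 14 + 7 + 7 = 43 ≤ 43, payoff 18 + 9 + 5 + 13 = 45.
Best is N, Z, L, and X with total payoff 47.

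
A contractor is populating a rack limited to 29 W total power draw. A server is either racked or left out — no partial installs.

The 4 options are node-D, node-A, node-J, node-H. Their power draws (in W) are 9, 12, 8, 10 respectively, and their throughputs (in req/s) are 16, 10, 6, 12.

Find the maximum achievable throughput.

34

Take node-D, node-J, and node-H: power draw 9 + 8 + 10 = 27 ≤ 29, throughput 16 + 6 + 12 = 34.
No other feasible combination does better.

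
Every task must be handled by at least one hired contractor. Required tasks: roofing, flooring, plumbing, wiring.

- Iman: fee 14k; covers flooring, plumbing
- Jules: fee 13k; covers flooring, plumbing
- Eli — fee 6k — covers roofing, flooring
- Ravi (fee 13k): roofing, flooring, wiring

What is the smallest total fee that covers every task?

26

The greedy cost-per-new-task heuristic would pick Eli, Jules, and Ravi for 32, but a cheaper cover exists.
Choose Jules and Ravi: together they cover roofing, flooring, plumbing, wiring — every task.
Total fee: 13 + 13 = 26.
No cover costs less than 26.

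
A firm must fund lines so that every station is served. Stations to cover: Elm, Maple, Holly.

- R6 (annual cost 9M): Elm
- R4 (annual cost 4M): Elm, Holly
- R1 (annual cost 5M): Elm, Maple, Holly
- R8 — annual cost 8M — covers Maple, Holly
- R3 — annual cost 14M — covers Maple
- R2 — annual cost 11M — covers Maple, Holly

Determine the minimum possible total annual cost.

5

This is a weighted set-cover instance.
R1 alone covers Elm, Maple, Holly — every station.
Total annual cost: 5.
No cover costs less than 5.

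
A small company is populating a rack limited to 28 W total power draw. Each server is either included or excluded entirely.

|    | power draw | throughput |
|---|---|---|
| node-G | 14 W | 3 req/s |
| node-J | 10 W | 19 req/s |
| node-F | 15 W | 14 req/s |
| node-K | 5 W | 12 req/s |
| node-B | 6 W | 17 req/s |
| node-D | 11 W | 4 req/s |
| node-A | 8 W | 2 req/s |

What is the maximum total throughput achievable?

Treat it as a binary knapsack problem.
node-F + node-K + node-B: power draw 15 + 5 + 6 = 26 ≤ 28, throughput 14 + 12 + 17 = 43.
node-J + node-K + node-B: power draw 10 + 5 + 6 = 21 ≤ 28, throughput 19 + 12 + 17 = 48.
node-J + node-B + node-D: power draw 10 + 6 + 11 = 27 ≤ 28, throughput 19 + 17 + 4 = 40.
Best is node-J, node-K, and node-B with total throughput 48.

48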